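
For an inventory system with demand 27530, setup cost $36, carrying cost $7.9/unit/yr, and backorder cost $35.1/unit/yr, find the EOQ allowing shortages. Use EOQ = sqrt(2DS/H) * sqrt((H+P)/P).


Formula: EOQ* = sqrt(2DS/H) * sqrt((H+P)/P)
Base EOQ = sqrt(2*27530*36/7.9) = 500.91 units
Correction = sqrt((7.9+35.1)/35.1) = 1.10683
EOQ* = 500.91 * 1.10683 = 554.4 units

554.4 units


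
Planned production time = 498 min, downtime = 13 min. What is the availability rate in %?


Formula: Availability = (Planned Time - Downtime) / Planned Time * 100
Uptime = 498 - 13 = 485 min
Availability = 485 / 498 * 100 = 97.4%

97.4%


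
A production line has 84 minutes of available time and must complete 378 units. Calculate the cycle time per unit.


Formula: CT = Available Time / Number of Units
CT = 84 min / 378 units
CT = 0.22 min/unit

0.22 min/unit


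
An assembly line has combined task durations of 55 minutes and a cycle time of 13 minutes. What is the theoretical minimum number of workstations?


Formula: N_min = ceil(Sum of Task Times / Cycle Time)
N_min = ceil(55 min / 13 min) = ceil(4.2308)
N_min = 5 stations

5


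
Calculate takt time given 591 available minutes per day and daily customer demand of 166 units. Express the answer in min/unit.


Formula: Takt Time = Available Production Time / Customer Demand
Takt = 591 min/day / 166 units/day
Takt = 3.56 min/unit

3.56 min/unit


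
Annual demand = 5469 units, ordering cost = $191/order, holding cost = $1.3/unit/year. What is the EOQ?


Formula: EOQ = sqrt(2 * D * S / H)
Numerator: 2 * 5469 * 191 = 2089158
2DS/H = 2089158 / 1.3 = 1607044.6
EOQ = sqrt(1607044.6) = 1267.7 units

1267.7 units


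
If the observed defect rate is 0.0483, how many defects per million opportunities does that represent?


DPMO = defect_rate * 1000000 = 0.0483 * 1000000

48300


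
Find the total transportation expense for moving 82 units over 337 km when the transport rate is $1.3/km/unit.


TC = dist * cost * units = 337 * 1.3 * 82 = $35924.20

$35924.20


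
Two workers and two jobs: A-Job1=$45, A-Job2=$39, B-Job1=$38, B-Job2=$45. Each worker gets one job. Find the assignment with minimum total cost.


Option 1: A->1 + B->2 = $45 + $45 = $90
Option 2: A->2 + B->1 = $39 + $38 = $77
Min cost = min($90, $77) = $77

$77


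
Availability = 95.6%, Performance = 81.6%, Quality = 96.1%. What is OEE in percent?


Formula: OEE = Availability * Performance * Quality / 10000
A * P = 95.6% * 81.6% / 100 = 78.01%
OEE = 78.01% * 96.1% / 100 = 75.0%

75.0%


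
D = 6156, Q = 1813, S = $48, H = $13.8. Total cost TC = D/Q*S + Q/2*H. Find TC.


TC = 6156/1813 * 48 + 1813/2 * 13.8

$12672.68


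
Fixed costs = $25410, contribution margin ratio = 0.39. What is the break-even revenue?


Formula: BER = Fixed Costs / Contribution Margin Ratio
BER = $25410 / 0.39
BER = $65153.85 (to the nearest cent)

$65153.85


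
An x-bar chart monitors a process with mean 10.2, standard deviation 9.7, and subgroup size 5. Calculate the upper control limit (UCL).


UCL = 10.2 + 3 * 9.7 / sqrt(5)

23.21


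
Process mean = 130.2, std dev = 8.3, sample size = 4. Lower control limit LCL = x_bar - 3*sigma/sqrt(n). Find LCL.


LCL = 130.2 - 3 * 8.3 / sqrt(4)

117.75


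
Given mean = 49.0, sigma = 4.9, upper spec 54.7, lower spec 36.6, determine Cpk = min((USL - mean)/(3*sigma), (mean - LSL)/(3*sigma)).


Cpu = (54.7 - 49.0) / (3 * 4.9) = 0.39
Cpl = (49.0 - 36.6) / (3 * 4.9) = 0.84
Cpk = min(0.39, 0.84) = 0.39

0.39


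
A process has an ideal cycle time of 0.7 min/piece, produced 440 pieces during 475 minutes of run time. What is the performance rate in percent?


Formula: Performance = (Ideal CT * Total Count) / Run Time * 100
Ideal output time = 0.7 * 440 = 308.0 min
Performance = 308.0 / 475 * 100 = 64.8%

64.8%


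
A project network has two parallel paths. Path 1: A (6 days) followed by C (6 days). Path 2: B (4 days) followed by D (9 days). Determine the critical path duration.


Path 1 = 6 + 6 = 12 days
Path 2 = 4 + 9 = 13 days
Duration = max(12, 13) = 13 days

13 days


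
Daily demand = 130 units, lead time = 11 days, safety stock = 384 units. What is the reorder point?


Formula: ROP = (Daily Demand * Lead Time) + Safety Stock
Demand during lead time = 130 * 11 = 1430 units
ROP = 1430 + 384 = 1814 units

1814 units


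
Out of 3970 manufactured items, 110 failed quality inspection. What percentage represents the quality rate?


Formula: Quality Rate = Good Pieces / Total Pieces * 100
Good pieces = 3970 - 110 = 3860
QR = 3860 / 3970 * 100 = 97.2%

97.2%


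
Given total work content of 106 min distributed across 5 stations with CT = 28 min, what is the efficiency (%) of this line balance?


Formula: Efficiency = Sum of Task Times / (N_stations * CT) * 100
Total station capacity = 5 stations * 28 min = 140 min
Efficiency = 106 / 140 * 100 = 75.7%

75.7%


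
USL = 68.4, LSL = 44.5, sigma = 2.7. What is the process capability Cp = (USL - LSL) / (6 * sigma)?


Cp = (68.4 - 44.5) / (6 * 2.7)

1.48


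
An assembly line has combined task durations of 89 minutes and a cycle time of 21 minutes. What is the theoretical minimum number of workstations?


Formula: N_min = ceil(Sum of Task Times / Cycle Time)
N_min = ceil(89 min / 21 min) = ceil(4.2381)
N_min = 5 stations

5


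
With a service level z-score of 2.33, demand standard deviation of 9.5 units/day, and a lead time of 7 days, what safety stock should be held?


Formula: SS = z * sigma_d * sqrt(LT)
sqrt(LT) = sqrt(7) = 2.6458
SS = 2.33 * 9.5 * 2.6458
SS = 58.6 units

58.6 units


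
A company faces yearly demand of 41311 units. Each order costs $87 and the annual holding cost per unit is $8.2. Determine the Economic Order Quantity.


Formula: EOQ = sqrt(2 * D * S / H)
Numerator: 2 * 41311 * 87 = 7188114
2DS/H = 7188114 / 8.2 = 876599.3
EOQ = sqrt(876599.3) = 936.3 units

936.3 units


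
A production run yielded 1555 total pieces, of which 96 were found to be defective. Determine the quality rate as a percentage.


Formula: Quality Rate = Good Pieces / Total Pieces * 100
Good pieces = 1555 - 96 = 1459
QR = 1459 / 1555 * 100 = 93.8%

93.8%


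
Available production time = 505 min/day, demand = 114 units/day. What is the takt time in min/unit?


Formula: Takt Time = Available Production Time / Customer Demand
Takt = 505 min/day / 114 units/day
Takt = 4.43 min/unit

4.43 min/unit


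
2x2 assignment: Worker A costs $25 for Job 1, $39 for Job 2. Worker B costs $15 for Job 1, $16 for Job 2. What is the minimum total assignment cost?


Option 1: A->1 + B->2 = $25 + $16 = $41
Option 2: A->2 + B->1 = $39 + $15 = $54
Min cost = min($41, $54) = $41

$41


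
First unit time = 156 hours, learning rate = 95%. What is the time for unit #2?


Formula: T_n = T_1 * (learning_rate)^(log2(n)) where learning_rate = rate/100
Doublings = log2(2) = 1
T_n = 156 * 0.95^1
T_n = 156 * 0.95 = 148.2 hours

148.2 hours


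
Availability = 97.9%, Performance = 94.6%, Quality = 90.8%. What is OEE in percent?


Formula: OEE = Availability * Performance * Quality / 10000
A * P = 97.9% * 94.6% / 100 = 92.61%
OEE = 92.61% * 90.8% / 100 = 84.1%

84.1%


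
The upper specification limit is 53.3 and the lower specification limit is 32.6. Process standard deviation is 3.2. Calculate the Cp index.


Cp = (53.3 - 32.6) / (6 * 3.2)

1.08


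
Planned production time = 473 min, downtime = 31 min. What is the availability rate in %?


Formula: Availability = (Planned Time - Downtime) / Planned Time * 100
Uptime = 473 - 31 = 442 min
Availability = 442 / 473 * 100 = 93.4%

93.4%


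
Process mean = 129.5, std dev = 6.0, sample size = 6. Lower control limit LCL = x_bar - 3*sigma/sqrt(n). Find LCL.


LCL = 129.5 - 3 * 6.0 / sqrt(6)

122.15


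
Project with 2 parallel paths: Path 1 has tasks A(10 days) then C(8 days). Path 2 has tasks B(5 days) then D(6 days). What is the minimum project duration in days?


Path 1 = 10 + 8 = 18 days
Path 2 = 5 + 6 = 11 days
Duration = max(18, 11) = 18 days

18 days


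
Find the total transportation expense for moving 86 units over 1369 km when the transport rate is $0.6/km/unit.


TC = dist * cost * units = 1369 * 0.6 * 86 = $70640.40

$70640.40


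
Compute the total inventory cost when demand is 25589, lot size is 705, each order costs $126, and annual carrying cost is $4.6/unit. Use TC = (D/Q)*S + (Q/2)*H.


TC = 25589/705 * 126 + 705/2 * 4.6

$6194.85


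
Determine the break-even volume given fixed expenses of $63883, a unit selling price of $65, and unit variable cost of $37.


Formula: BEQ = Fixed Costs / (Price - Variable Cost)
Contribution margin = $65 - $37 = $28/unit
BEQ = ceil($63883 / $28/unit) = ceil(2281.54) = 2282 units

2282 units


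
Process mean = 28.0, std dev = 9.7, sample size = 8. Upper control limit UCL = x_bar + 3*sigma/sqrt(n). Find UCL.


UCL = 28.0 + 3 * 9.7 / sqrt(8)

38.29


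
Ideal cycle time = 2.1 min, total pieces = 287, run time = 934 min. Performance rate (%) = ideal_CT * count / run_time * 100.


Formula: Performance = (Ideal CT * Total Count) / Run Time * 100
Ideal output time = 2.1 * 287 = 602.7 min
Performance = 602.7 / 934 * 100 = 64.5%

64.5%


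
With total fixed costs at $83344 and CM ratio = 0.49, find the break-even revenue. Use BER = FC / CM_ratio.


Formula: BER = Fixed Costs / Contribution Margin Ratio
BER = $83344 / 0.49
BER = $170089.80 (to the nearest cent)

$170089.80


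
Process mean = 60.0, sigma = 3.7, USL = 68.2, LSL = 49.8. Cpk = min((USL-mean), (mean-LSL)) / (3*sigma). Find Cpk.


Cpu = (68.2 - 60.0) / (3 * 3.7) = 0.74
Cpl = (60.0 - 49.8) / (3 * 3.7) = 0.92
Cpk = min(0.74, 0.92) = 0.74

0.74


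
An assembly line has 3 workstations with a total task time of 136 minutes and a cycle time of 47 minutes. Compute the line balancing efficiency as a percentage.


Formula: Efficiency = Sum of Task Times / (N_stations * CT) * 100
Total station capacity = 3 stations * 47 min = 141 min
Efficiency = 136 / 141 * 100 = 96.5%

96.5%


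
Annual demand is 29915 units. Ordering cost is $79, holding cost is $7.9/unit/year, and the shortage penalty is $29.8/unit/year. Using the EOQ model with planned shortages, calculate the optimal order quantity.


Formula: EOQ* = sqrt(2DS/H) * sqrt((H+P)/P)
Base EOQ = sqrt(2*29915*79/7.9) = 773.5 units
Correction = sqrt((7.9+29.8)/29.8) = 1.12477
EOQ* = 773.5 * 1.12477 = 870.0 units

870.0 units


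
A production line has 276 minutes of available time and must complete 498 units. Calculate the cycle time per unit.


Formula: CT = Available Time / Number of Units
CT = 276 min / 498 units
CT = 0.55 min/unit

0.55 min/unit


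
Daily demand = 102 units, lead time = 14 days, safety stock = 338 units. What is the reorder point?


Formula: ROP = (Daily Demand * Lead Time) + Safety Stock
Demand during lead time = 102 * 14 = 1428 units
ROP = 1428 + 338 = 1766 units

1766 units


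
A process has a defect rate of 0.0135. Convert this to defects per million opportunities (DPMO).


DPMO = defect_rate * 1000000 = 0.0135 * 1000000

13500


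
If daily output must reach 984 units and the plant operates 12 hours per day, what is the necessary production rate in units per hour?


Formula: Production Rate = Daily Demand / Available Hours
Rate = 984 units/day / 12 hours/day
Rate = 82.0 units/hour

82.0 units/hour


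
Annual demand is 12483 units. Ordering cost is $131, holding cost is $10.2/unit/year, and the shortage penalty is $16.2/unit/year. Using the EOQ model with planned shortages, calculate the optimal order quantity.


Formula: EOQ* = sqrt(2DS/H) * sqrt((H+P)/P)
Base EOQ = sqrt(2*12483*131/10.2) = 566.25 units
Correction = sqrt((10.2+16.2)/16.2) = 1.27657
EOQ* = 566.25 * 1.27657 = 722.9 units

722.9 units


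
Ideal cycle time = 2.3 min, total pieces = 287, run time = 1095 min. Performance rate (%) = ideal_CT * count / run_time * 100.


Formula: Performance = (Ideal CT * Total Count) / Run Time * 100
Ideal output time = 2.3 * 287 = 660.1 min
Performance = 660.1 / 1095 * 100 = 60.3%

60.3%


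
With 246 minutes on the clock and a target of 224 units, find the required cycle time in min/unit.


Formula: CT = Available Time / Number of Units
CT = 246 min / 224 units
CT = 1.1 min/unit

1.1 min/unit


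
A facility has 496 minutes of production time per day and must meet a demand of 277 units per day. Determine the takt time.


Formula: Takt Time = Available Production Time / Customer Demand
Takt = 496 min/day / 277 units/day
Takt = 1.79 min/unit

1.79 min/unit


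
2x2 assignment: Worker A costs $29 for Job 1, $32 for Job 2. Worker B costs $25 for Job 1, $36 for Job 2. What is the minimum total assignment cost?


Option 1: A->1 + B->2 = $29 + $36 = $65
Option 2: A->2 + B->1 = $32 + $25 = $57
Min cost = min($65, $57) = $57

$57


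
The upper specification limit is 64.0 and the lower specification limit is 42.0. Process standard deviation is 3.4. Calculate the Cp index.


Cp = (64.0 - 42.0) / (6 * 3.4)

1.08


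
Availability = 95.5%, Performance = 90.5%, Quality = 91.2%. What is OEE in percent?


Formula: OEE = Availability * Performance * Quality / 10000
A * P = 95.5% * 90.5% / 100 = 86.43%
OEE = 86.43% * 91.2% / 100 = 78.8%

78.8%


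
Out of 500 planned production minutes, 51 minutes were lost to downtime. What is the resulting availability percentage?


Formula: Availability = (Planned Time - Downtime) / Planned Time * 100
Uptime = 500 - 51 = 449 min
Availability = 449 / 500 * 100 = 89.8%

89.8%


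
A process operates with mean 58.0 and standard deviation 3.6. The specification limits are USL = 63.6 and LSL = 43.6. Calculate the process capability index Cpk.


Cpu = (63.6 - 58.0) / (3 * 3.6) = 0.52
Cpl = (58.0 - 43.6) / (3 * 3.6) = 1.33
Cpk = min(0.52, 1.33) = 0.52

0.52


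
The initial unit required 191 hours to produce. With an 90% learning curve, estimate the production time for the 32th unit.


Formula: T_n = T_1 * (learning_rate)^(log2(n)) where learning_rate = rate/100
Doublings = log2(32) = 5
T_n = 191 * 0.9^5
T_n = 191 * 0.5905 = 112.8 hours

112.8 hours


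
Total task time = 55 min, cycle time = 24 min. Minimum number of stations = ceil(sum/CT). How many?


Formula: N_min = ceil(Sum of Task Times / Cycle Time)
N_min = ceil(55 min / 24 min) = ceil(2.2917)
N_min = 3 stations

3


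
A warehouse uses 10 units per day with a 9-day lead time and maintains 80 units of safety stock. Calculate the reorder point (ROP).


Formula: ROP = (Daily Demand * Lead Time) + Safety Stock
Demand during lead time = 10 * 9 = 90 units
ROP = 90 + 80 = 170 units

170 units


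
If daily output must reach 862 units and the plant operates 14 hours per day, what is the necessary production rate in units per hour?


Formula: Production Rate = Daily Demand / Available Hours
Rate = 862 units/day / 14 hours/day
Rate = 61.6 units/hour

61.6 units/hour


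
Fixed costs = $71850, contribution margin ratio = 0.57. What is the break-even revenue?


Formula: BER = Fixed Costs / Contribution Margin Ratio
BER = $71850 / 0.57
BER = $126052.63 (to the nearest cent)

$126052.63


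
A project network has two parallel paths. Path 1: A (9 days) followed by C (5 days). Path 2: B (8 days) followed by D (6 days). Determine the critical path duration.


Path 1 = 9 + 5 = 14 days
Path 2 = 8 + 6 = 14 days
Duration = max(14, 14) = 14 days

14 days


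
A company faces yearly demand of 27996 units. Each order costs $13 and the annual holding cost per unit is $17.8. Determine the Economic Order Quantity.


Formula: EOQ = sqrt(2 * D * S / H)
Numerator: 2 * 27996 * 13 = 727896
2DS/H = 727896 / 17.8 = 40893.0
EOQ = sqrt(40893.0) = 202.2 units

202.2 units


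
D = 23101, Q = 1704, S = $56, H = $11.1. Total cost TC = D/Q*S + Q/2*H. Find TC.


TC = 23101/1704 * 56 + 1704/2 * 11.1

$10216.39


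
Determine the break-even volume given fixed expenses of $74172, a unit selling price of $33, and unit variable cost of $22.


Formula: BEQ = Fixed Costs / (Price - Variable Cost)
Contribution margin = $33 - $22 = $11/unit
BEQ = ceil($74172 / $11/unit) = ceil(6742.91) = 6743 units

6743 units


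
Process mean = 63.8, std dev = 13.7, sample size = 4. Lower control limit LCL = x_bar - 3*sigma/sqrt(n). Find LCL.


LCL = 63.8 - 3 * 13.7 / sqrt(4)

43.25


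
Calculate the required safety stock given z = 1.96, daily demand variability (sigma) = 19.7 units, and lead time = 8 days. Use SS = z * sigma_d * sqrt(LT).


Formula: SS = z * sigma_d * sqrt(LT)
sqrt(LT) = sqrt(8) = 2.8284
SS = 1.96 * 19.7 * 2.8284
SS = 109.2 units

109.2 units


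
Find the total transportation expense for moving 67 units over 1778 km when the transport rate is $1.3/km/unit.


TC = dist * cost * units = 1778 * 1.3 * 67 = $154863.80

$154863.80


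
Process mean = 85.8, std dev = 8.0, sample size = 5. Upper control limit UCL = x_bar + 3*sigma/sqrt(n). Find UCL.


UCL = 85.8 + 3 * 8.0 / sqrt(5)

96.53


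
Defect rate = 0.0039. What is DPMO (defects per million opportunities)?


DPMO = defect_rate * 1000000 = 0.0039 * 1000000

3900


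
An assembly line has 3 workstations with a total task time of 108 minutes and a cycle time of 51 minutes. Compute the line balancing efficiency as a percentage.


Formula: Efficiency = Sum of Task Times / (N_stations * CT) * 100
Total station capacity = 3 stations * 51 min = 153 min
Efficiency = 108 / 153 * 100 = 70.6%

70.6%


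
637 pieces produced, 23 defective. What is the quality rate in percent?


Formula: Quality Rate = Good Pieces / Total Pieces * 100
Good pieces = 637 - 23 = 614
QR = 614 / 637 * 100 = 96.4%

96.4%


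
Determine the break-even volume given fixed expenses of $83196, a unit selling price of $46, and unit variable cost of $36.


Formula: BEQ = Fixed Costs / (Price - Variable Cost)
Contribution margin = $46 - $36 = $10/unit
BEQ = ceil($83196 / $10/unit) = ceil(8319.6) = 8320 units

8320 units


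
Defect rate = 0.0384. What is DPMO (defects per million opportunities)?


DPMO = defect_rate * 1000000 = 0.0384 * 1000000

38400


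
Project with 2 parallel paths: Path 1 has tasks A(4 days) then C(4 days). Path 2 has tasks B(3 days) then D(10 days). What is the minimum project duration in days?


Path 1 = 4 + 4 = 8 days
Path 2 = 3 + 10 = 13 days
Duration = max(8, 13) = 13 days

13 days


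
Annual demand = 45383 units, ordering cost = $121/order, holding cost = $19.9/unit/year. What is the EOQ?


Formula: EOQ = sqrt(2 * D * S / H)
Numerator: 2 * 45383 * 121 = 10982686
2DS/H = 10982686 / 19.9 = 551893.8
EOQ = sqrt(551893.8) = 742.9 units

742.9 units


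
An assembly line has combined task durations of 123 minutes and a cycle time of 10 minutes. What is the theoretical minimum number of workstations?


Formula: N_min = ceil(Sum of Task Times / Cycle Time)
N_min = ceil(123 min / 10 min) = ceil(12.3)
N_min = 13 stations

13


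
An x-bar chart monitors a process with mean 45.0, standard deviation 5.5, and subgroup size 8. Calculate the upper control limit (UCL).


UCL = 45.0 + 3 * 5.5 / sqrt(8)

50.83


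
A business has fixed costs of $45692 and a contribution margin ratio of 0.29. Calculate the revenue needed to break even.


Formula: BER = Fixed Costs / Contribution Margin Ratio
BER = $45692 / 0.29
BER = $157558.62 (to the nearest cent)

$157558.62


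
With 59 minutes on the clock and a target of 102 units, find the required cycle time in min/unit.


Formula: CT = Available Time / Number of Units
CT = 59 min / 102 units
CT = 0.58 min/unit

0.58 min/unit


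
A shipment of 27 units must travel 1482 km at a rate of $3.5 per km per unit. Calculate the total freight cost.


TC = dist * cost * units = 1482 * 3.5 * 27 = $140049.00

$140049.00


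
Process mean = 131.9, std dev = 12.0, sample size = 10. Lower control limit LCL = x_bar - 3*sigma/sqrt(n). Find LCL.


LCL = 131.9 - 3 * 12.0 / sqrt(10)

120.52


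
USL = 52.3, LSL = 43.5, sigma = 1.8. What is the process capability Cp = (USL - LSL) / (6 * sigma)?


Cp = (52.3 - 43.5) / (6 * 1.8)

0.81


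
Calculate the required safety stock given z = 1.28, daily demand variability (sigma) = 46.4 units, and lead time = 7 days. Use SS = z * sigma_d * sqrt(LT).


Formula: SS = z * sigma_d * sqrt(LT)
sqrt(LT) = sqrt(7) = 2.6458
SS = 1.28 * 46.4 * 2.6458
SS = 157.1 units

157.1 units


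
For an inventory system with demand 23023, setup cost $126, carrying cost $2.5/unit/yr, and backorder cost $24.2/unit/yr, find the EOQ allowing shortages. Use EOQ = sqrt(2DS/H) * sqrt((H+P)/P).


Formula: EOQ* = sqrt(2DS/H) * sqrt((H+P)/P)
Base EOQ = sqrt(2*23023*126/2.5) = 1523.39 units
Correction = sqrt((2.5+24.2)/24.2) = 1.05038
EOQ* = 1523.39 * 1.05038 = 1600.1 units

1600.1 units


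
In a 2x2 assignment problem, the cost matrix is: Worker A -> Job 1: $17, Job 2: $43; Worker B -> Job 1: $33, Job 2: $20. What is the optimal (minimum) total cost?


Option 1: A->1 + B->2 = $17 + $20 = $37
Option 2: A->2 + B->1 = $43 + $33 = $76
Min cost = min($37, $76) = $37

$37


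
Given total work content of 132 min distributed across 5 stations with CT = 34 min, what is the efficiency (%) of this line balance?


Formula: Efficiency = Sum of Task Times / (N_stations * CT) * 100
Total station capacity = 5 stations * 34 min = 170 min
Efficiency = 132 / 170 * 100 = 77.6%

77.6%


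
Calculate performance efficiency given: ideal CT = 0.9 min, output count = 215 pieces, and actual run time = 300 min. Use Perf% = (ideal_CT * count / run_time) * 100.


Formula: Performance = (Ideal CT * Total Count) / Run Time * 100
Ideal output time = 0.9 * 215 = 193.5 min
Performance = 193.5 / 300 * 100 = 64.5%

64.5%


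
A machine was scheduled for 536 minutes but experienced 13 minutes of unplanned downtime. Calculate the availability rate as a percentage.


Formula: Availability = (Planned Time - Downtime) / Planned Time * 100
Uptime = 536 - 13 = 523 min
Availability = 523 / 536 * 100 = 97.6%

97.6%


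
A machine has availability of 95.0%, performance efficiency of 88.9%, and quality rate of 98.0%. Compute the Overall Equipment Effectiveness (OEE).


Formula: OEE = Availability * Performance * Quality / 10000
A * P = 95.0% * 88.9% / 100 = 84.46%
OEE = 84.46% * 98.0% / 100 = 82.8%

82.8%


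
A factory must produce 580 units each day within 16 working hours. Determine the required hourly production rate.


Formula: Production Rate = Daily Demand / Available Hours
Rate = 580 units/day / 16 hours/day
Rate = 36.3 units/hour

36.3 units/hour


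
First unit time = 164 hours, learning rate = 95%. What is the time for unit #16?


Formula: T_n = T_1 * (learning_rate)^(log2(n)) where learning_rate = rate/100
Doublings = log2(16) = 4
T_n = 164 * 0.95^4
T_n = 164 * 0.8145 = 133.6 hours

133.6 hours


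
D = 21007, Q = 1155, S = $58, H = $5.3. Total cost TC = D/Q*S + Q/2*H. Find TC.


TC = 21007/1155 * 58 + 1155/2 * 5.3

$4115.65


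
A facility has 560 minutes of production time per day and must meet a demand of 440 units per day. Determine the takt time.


Formula: Takt Time = Available Production Time / Customer Demand
Takt = 560 min/day / 440 units/day
Takt = 1.27 min/unit

1.27 min/unit


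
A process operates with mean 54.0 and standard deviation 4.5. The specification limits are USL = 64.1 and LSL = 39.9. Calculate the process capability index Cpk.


Cpu = (64.1 - 54.0) / (3 * 4.5) = 0.75
Cpl = (54.0 - 39.9) / (3 * 4.5) = 1.04
Cpk = min(0.75, 1.04) = 0.75

0.75


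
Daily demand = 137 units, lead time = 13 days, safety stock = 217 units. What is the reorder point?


Formula: ROP = (Daily Demand * Lead Time) + Safety Stock
Demand during lead time = 137 * 13 = 1781 units
ROP = 1781 + 217 = 1998 units

1998 units


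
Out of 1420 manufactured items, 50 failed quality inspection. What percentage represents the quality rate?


Formula: Quality Rate = Good Pieces / Total Pieces * 100
Good pieces = 1420 - 50 = 1370
QR = 1370 / 1420 * 100 = 96.5%

96.5%


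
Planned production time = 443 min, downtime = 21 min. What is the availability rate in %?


Formula: Availability = (Planned Time - Downtime) / Planned Time * 100
Uptime = 443 - 21 = 422 min
Availability = 422 / 443 * 100 = 95.3%

95.3%


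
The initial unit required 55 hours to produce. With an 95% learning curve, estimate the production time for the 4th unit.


Formula: T_n = T_1 * (learning_rate)^(log2(n)) where learning_rate = rate/100
Doublings = log2(4) = 2
T_n = 55 * 0.95^2
T_n = 55 * 0.9025 = 49.6 hours

49.6 hours


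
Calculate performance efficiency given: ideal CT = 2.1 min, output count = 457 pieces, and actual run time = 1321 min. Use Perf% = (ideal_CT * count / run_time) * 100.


Formula: Performance = (Ideal CT * Total Count) / Run Time * 100
Ideal output time = 2.1 * 457 = 959.7 min
Performance = 959.7 / 1321 * 100 = 72.6%

72.6%


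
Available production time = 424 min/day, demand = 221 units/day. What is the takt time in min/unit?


Formula: Takt Time = Available Production Time / Customer Demand
Takt = 424 min/day / 221 units/day
Takt = 1.92 min/unit

1.92 min/unit


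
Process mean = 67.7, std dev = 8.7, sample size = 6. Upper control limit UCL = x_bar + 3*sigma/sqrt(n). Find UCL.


UCL = 67.7 + 3 * 8.7 / sqrt(6)

78.36


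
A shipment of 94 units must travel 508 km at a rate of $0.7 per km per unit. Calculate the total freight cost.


TC = dist * cost * units = 508 * 0.7 * 94 = $33426.40

$33426.40


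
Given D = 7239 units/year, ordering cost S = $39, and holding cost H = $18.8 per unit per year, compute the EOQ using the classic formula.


Formula: EOQ = sqrt(2 * D * S / H)
Numerator: 2 * 7239 * 39 = 564642
2DS/H = 564642 / 18.8 = 30034.1
EOQ = sqrt(30034.1) = 173.3 units

173.3 units


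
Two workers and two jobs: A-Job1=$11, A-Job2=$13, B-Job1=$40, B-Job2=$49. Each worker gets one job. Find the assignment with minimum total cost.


Option 1: A->1 + B->2 = $11 + $49 = $60
Option 2: A->2 + B->1 = $13 + $40 = $53
Min cost = min($60, $53) = $53

$53


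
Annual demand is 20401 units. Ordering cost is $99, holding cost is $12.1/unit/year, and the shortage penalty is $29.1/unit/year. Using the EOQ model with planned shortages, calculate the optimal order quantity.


Formula: EOQ* = sqrt(2DS/H) * sqrt((H+P)/P)
Base EOQ = sqrt(2*20401*99/12.1) = 577.78 units
Correction = sqrt((12.1+29.1)/29.1) = 1.18988
EOQ* = 577.78 * 1.18988 = 687.5 units

687.5 units


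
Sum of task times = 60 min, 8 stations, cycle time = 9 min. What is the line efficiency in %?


Formula: Efficiency = Sum of Task Times / (N_stations * CT) * 100
Total station capacity = 8 stations * 9 min = 72 min
Efficiency = 60 / 72 * 100 = 83.3%

83.3%


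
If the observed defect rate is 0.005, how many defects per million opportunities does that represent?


DPMO = defect_rate * 1000000 = 0.005 * 1000000

5000


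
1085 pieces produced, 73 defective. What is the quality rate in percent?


Formula: Quality Rate = Good Pieces / Total Pieces * 100
Good pieces = 1085 - 73 = 1012
QR = 1012 / 1085 * 100 = 93.3%

93.3%


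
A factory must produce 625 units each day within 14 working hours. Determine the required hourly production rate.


Formula: Production Rate = Daily Demand / Available Hours
Rate = 625 units/day / 14 hours/day
Rate = 44.6 units/hour

44.6 units/hour


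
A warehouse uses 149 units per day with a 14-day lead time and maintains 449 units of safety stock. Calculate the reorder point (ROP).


Formula: ROP = (Daily Demand * Lead Time) + Safety Stock
Demand during lead time = 149 * 14 = 2086 units
ROP = 2086 + 449 = 2535 units

2535 units


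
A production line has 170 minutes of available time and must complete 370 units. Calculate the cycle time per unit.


Formula: CT = Available Time / Number of Units
CT = 170 min / 370 units
CT = 0.46 min/unit

0.46 min/unit


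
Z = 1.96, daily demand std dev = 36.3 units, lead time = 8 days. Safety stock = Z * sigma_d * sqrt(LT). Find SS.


Formula: SS = z * sigma_d * sqrt(LT)
sqrt(LT) = sqrt(8) = 2.8284
SS = 1.96 * 36.3 * 2.8284
SS = 201.2 units

201.2 units


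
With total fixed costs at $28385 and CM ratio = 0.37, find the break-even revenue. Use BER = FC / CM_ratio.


Formula: BER = Fixed Costs / Contribution Margin Ratio
BER = $28385 / 0.37
BER = $76716.22 (to the nearest cent)

$76716.22


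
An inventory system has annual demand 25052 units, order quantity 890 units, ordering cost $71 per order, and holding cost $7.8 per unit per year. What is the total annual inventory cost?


TC = 25052/890 * 71 + 890/2 * 7.8

$5469.53


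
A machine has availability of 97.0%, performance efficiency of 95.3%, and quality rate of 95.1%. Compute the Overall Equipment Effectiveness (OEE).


Formula: OEE = Availability * Performance * Quality / 10000
A * P = 97.0% * 95.3% / 100 = 92.44%
OEE = 92.44% * 95.1% / 100 = 87.9%

87.9%


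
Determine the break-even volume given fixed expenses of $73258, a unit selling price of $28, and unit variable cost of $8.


Formula: BEQ = Fixed Costs / (Price - Variable Cost)
Contribution margin = $28 - $8 = $20/unit
BEQ = ceil($73258 / $20/unit) = ceil(3662.9) = 3663 units

3663 units


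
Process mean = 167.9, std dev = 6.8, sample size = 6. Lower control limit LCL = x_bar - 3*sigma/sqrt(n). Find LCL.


LCL = 167.9 - 3 * 6.8 / sqrt(6)

159.57


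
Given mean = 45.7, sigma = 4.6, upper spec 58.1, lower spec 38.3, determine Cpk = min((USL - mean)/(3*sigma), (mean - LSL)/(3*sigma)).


Cpu = (58.1 - 45.7) / (3 * 4.6) = 0.9
Cpl = (45.7 - 38.3) / (3 * 4.6) = 0.54
Cpk = min(0.9, 0.54) = 0.54

0.54


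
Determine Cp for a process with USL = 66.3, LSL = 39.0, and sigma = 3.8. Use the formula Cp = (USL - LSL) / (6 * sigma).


Cp = (66.3 - 39.0) / (6 * 3.8)

1.2


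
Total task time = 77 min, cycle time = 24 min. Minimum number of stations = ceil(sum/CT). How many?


Formula: N_min = ceil(Sum of Task Times / Cycle Time)
N_min = ceil(77 min / 24 min) = ceil(3.2083)
N_min = 4 stations

4


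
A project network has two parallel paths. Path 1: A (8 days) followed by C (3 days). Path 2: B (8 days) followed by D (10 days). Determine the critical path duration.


Path 1 = 8 + 3 = 11 days
Path 2 = 8 + 10 = 18 days
Duration = max(11, 18) = 18 days

18 days


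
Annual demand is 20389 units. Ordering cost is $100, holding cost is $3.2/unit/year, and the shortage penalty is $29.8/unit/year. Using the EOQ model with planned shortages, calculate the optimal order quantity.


Formula: EOQ* = sqrt(2DS/H) * sqrt((H+P)/P)
Base EOQ = sqrt(2*20389*100/3.2) = 1128.85 units
Correction = sqrt((3.2+29.8)/29.8) = 1.05232
EOQ* = 1128.85 * 1.05232 = 1187.9 units

1187.9 units


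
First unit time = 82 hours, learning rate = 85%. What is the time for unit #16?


Formula: T_n = T_1 * (learning_rate)^(log2(n)) where learning_rate = rate/100
Doublings = log2(16) = 4
T_n = 82 * 0.85^4
T_n = 82 * 0.522 = 42.8 hours

42.8 hours


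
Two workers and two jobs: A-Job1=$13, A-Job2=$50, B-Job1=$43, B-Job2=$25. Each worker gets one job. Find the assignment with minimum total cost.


Option 1: A->1 + B->2 = $13 + $25 = $38
Option 2: A->2 + B->1 = $50 + $43 = $93
Min cost = min($38, $93) = $38

$38


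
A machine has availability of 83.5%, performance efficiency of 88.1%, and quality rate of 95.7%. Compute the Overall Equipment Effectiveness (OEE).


Formula: OEE = Availability * Performance * Quality / 10000
A * P = 83.5% * 88.1% / 100 = 73.56%
OEE = 73.56% * 95.7% / 100 = 70.4%

70.4%


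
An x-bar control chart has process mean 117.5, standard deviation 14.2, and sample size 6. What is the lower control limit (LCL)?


LCL = 117.5 - 3 * 14.2 / sqrt(6)

100.11


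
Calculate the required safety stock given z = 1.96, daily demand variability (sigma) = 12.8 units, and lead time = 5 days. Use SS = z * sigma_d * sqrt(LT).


Formula: SS = z * sigma_d * sqrt(LT)
sqrt(LT) = sqrt(5) = 2.2361
SS = 1.96 * 12.8 * 2.2361
SS = 56.1 units

56.1 units


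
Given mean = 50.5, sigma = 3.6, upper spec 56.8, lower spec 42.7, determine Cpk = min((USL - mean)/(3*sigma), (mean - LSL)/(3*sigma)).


Cpu = (56.8 - 50.5) / (3 * 3.6) = 0.58
Cpl = (50.5 - 42.7) / (3 * 3.6) = 0.72
Cpk = min(0.58, 0.72) = 0.58

0.58


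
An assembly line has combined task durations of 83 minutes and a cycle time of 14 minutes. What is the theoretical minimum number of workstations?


Formula: N_min = ceil(Sum of Task Times / Cycle Time)
N_min = ceil(83 min / 14 min) = ceil(5.9286)
N_min = 6 stations

6


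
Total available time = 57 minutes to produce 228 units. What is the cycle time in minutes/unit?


Formula: CT = Available Time / Number of Units
CT = 57 min / 228 units
CT = 0.25 min/unit

0.25 min/unit


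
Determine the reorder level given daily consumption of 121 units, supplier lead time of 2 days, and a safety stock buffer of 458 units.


Formula: ROP = (Daily Demand * Lead Time) + Safety Stock
Demand during lead time = 121 * 2 = 242 units
ROP = 242 + 458 = 700 units

700 units


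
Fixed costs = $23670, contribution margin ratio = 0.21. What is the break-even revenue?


Formula: BER = Fixed Costs / Contribution Margin Ratio
BER = $23670 / 0.21
BER = $112714.29 (to the nearest cent)

$112714.29


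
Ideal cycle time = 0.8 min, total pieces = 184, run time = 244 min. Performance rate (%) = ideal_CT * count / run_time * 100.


Formula: Performance = (Ideal CT * Total Count) / Run Time * 100
Ideal output time = 0.8 * 184 = 147.2 min
Performance = 147.2 / 244 * 100 = 60.3%

60.3%


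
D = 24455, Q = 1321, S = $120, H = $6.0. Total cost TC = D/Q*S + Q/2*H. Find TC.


TC = 24455/1321 * 120 + 1321/2 * 6.0

$6184.50


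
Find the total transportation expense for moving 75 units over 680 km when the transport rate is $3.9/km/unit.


TC = dist * cost * units = 680 * 3.9 * 75 = $198900.00

$198900.00


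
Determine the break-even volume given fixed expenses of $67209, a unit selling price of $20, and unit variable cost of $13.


Formula: BEQ = Fixed Costs / (Price - Variable Cost)
Contribution margin = $20 - $13 = $7/unit
BEQ = ceil($67209 / $7/unit) = ceil(9601.29) = 9602 units

9602 units


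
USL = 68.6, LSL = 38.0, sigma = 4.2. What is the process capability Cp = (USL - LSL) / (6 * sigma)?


Cp = (68.6 - 38.0) / (6 * 4.2)

1.21


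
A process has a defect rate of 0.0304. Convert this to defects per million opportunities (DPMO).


DPMO = defect_rate * 1000000 = 0.0304 * 1000000

30400


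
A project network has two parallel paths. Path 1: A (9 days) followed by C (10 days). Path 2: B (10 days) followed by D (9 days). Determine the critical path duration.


Path 1 = 9 + 10 = 19 days
Path 2 = 10 + 9 = 19 days
Duration = max(19, 19) = 19 days

19 days


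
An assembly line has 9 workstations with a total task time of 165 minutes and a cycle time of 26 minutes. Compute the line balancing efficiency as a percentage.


Formula: Efficiency = Sum of Task Times / (N_stations * CT) * 100
Total station capacity = 9 stations * 26 min = 234 min
Efficiency = 165 / 234 * 100 = 70.5%

70.5%


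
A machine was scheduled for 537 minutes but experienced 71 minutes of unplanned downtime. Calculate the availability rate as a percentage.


Formula: Availability = (Planned Time - Downtime) / Planned Time * 100
Uptime = 537 - 71 = 466 min
Availability = 466 / 537 * 100 = 86.8%

86.8%


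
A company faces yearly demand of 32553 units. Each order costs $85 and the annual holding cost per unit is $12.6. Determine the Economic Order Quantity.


Formula: EOQ = sqrt(2 * D * S / H)
Numerator: 2 * 32553 * 85 = 5534010
2DS/H = 5534010 / 12.6 = 439207.1
EOQ = sqrt(439207.1) = 662.7 units

662.7 units


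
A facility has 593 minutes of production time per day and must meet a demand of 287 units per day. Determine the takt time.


Formula: Takt Time = Available Production Time / Customer Demand
Takt = 593 min/day / 287 units/day
Takt = 2.07 min/unit

2.07 min/unit


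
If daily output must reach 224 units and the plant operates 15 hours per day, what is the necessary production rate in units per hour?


Formula: Production Rate = Daily Demand / Available Hours
Rate = 224 units/day / 15 hours/day
Rate = 14.9 units/hour

14.9 units/hour


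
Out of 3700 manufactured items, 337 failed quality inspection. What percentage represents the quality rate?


Formula: Quality Rate = Good Pieces / Total Pieces * 100
Good pieces = 3700 - 337 = 3363
QR = 3363 / 3700 * 100 = 90.9%

90.9%


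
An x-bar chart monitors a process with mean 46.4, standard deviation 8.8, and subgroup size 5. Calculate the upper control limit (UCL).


UCL = 46.4 + 3 * 8.8 / sqrt(5)

58.21


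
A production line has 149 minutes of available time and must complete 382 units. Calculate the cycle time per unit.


Formula: CT = Available Time / Number of Units
CT = 149 min / 382 units
CT = 0.39 min/unit

0.39 min/unit


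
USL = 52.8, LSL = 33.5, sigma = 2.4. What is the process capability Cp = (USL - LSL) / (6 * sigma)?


Cp = (52.8 - 33.5) / (6 * 2.4)

1.34


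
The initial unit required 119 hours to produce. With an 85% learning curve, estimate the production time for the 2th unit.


Formula: T_n = T_1 * (learning_rate)^(log2(n)) where learning_rate = rate/100
Doublings = log2(2) = 1
T_n = 119 * 0.85^1
T_n = 119 * 0.85 = 101.2 hours

101.2 hours


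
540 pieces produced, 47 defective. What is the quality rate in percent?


Formula: Quality Rate = Good Pieces / Total Pieces * 100
Good pieces = 540 - 47 = 493
QR = 493 / 540 * 100 = 91.3%

91.3%


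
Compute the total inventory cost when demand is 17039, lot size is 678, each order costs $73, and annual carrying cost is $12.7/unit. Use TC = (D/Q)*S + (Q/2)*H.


TC = 17039/678 * 73 + 678/2 * 12.7

$6139.88


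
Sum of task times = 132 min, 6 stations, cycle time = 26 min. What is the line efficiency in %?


Formula: Efficiency = Sum of Task Times / (N_stations * CT) * 100
Total station capacity = 6 stations * 26 min = 156 min
Efficiency = 132 / 156 * 100 = 84.6%

84.6%


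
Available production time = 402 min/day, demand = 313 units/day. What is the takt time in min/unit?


Formula: Takt Time = Available Production Time / Customer Demand
Takt = 402 min/day / 313 units/day
Takt = 1.28 min/unit

1.28 min/unit


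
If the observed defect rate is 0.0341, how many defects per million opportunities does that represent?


DPMO = defect_rate * 1000000 = 0.0341 * 1000000

34100


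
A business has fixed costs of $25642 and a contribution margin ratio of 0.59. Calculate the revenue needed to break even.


Formula: BER = Fixed Costs / Contribution Margin Ratio
BER = $25642 / 0.59
BER = $43461.02 (to the nearest cent)

$43461.02


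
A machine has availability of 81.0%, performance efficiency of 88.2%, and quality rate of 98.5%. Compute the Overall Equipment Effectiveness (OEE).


Formula: OEE = Availability * Performance * Quality / 10000
A * P = 81.0% * 88.2% / 100 = 71.44%
OEE = 71.44% * 98.5% / 100 = 70.4%

70.4%


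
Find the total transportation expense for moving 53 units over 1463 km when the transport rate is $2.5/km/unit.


TC = dist * cost * units = 1463 * 2.5 * 53 = $193847.50

$193847.50


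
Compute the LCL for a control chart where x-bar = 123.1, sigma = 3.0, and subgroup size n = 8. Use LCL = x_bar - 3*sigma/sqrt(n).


LCL = 123.1 - 3 * 3.0 / sqrt(8)

119.92


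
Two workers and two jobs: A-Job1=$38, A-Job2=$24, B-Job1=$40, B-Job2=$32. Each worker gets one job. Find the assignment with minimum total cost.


Option 1: A->1 + B->2 = $38 + $32 = $70
Option 2: A->2 + B->1 = $24 + $40 = $64
Min cost = min($70, $64) = $64

$64
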